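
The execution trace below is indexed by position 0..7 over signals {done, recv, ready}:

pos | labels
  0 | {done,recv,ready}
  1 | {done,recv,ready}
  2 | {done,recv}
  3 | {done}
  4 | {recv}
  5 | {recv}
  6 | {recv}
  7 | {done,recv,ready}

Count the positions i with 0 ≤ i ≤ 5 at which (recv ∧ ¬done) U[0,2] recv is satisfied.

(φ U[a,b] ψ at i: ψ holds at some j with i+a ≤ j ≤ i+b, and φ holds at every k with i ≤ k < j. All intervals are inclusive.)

Evaluate at each i in [0,5]:
  i=0: ✓ (rhs at j=0)
  i=1: ✓ (rhs at j=1)
  i=2: ✓ (rhs at j=2)
  i=3: ✗ (lhs fails at k=3 before rhs at j=4)
  i=4: ✓ (rhs at j=4)
  i=5: ✓ (rhs at j=5)
Positions where it holds: {0, 1, 2, 4, 5} → 5.

5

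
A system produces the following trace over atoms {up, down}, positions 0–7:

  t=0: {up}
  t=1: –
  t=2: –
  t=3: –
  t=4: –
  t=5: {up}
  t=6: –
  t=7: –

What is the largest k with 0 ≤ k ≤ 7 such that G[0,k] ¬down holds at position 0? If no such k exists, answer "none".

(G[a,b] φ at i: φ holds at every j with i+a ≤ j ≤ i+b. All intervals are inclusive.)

¬down must hold from j=0 onward; find where it first fails.
  j=0: holds
  j=1: holds
  j=2: holds
  j=3: holds
  j=4: holds
  j=5: holds
  j=6: holds
  j=7: holds
Holds through j=7; largest k = 7.

7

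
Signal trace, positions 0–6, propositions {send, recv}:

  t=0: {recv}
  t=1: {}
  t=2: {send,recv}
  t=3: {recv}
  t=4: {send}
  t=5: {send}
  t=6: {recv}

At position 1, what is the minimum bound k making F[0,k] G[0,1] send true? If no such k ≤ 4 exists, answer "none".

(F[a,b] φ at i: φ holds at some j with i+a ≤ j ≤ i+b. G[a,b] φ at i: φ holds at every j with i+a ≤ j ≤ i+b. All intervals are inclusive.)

Scan j = 1,2,… for G[0,1] send:
  j=1: fails
  j=2: fails
  j=3: fails
  j=4: holds
First hit at j=4, so smallest k = 4-1 = 3.

3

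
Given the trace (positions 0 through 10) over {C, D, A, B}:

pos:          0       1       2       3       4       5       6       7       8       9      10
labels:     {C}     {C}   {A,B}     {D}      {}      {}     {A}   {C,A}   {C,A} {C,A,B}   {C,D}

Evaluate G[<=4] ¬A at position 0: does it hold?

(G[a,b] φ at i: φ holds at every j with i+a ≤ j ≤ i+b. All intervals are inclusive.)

Check ¬A at every j in [0,4]:
  j=0: true
  j=1: true
  j=2: false
  j=3: true
  j=4: true
Fails at j=2 → formula fails.

False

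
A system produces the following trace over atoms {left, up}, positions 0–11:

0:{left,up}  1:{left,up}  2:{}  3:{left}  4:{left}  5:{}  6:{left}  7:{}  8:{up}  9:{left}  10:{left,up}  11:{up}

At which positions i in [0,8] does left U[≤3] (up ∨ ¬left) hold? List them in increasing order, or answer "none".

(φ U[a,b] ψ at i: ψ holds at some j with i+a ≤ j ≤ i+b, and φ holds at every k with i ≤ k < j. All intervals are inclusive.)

Evaluate at each i in [0,8]:
  i=0: ✓ (rhs at j=0)
  i=1: ✓ (rhs at j=1)
  i=2: ✓ (rhs at j=2)
  i=3: ✓ (rhs at j=5; lhs holds on [3,4])
  i=4: ✓ (rhs at j=5; lhs holds on [4,4])
  i=5: ✓ (rhs at j=5)
  i=6: ✓ (rhs at j=7; lhs holds on [6,6])
  i=7: ✓ (rhs at j=7)
  i=8: ✓ (rhs at j=8)

0, 1, 2, 3, 4, 5, 6, 7, 8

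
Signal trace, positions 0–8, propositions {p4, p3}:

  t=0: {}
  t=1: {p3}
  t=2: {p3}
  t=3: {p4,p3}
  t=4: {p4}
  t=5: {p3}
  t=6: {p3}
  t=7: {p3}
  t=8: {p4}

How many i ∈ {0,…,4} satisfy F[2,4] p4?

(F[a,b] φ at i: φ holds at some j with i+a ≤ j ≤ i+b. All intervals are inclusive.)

Evaluate at each i in [0,4]:
  i=0: ✓ (witness j=3)
  i=1: ✓ (witness j=3)
  i=2: ✓ (witness j=4)
  i=3: ✗ (none in [5,7])
  i=4: ✓ (witness j=8)
Positions where it holds: {0, 1, 2, 4} → 4.

4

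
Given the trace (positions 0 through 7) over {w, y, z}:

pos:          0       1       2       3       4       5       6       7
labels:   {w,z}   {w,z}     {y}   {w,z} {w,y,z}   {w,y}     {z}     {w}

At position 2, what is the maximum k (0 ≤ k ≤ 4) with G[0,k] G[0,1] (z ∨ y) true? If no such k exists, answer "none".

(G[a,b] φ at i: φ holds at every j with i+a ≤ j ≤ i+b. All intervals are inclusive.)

G[0,1] (z ∨ y) must hold from j=2 onward; find where it first fails.
  j=2: holds
  j=3: holds
  j=4: holds
  j=5: holds
  j=6: fails
Holds on [2,5], so largest k = 3.

3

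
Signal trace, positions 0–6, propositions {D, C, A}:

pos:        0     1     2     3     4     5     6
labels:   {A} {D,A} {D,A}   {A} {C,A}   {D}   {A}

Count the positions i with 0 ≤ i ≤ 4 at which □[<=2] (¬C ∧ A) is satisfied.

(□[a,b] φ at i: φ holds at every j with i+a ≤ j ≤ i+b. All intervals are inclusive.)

2

Evaluate at each i in [0,4]:
  i=0: ✓ (all of [0,2])
  i=1: ✓ (all of [1,3])
  i=2: ✗ (fails at j=4)
  i=3: ✗ (fails at j=4)
  i=4: ✗ (fails at j=4)
Positions where it holds: {0, 1} → 2.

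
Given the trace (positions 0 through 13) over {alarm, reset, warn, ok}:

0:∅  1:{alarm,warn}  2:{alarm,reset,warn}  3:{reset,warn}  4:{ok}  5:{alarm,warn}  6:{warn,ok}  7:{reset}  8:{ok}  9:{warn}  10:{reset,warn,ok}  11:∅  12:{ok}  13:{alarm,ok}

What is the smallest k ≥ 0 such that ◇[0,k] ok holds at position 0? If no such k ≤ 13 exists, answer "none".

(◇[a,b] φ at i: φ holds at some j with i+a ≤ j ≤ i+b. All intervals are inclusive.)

Scan j = 0,1,… for ok:
  j=0: fails
  j=1: fails
  j=2: fails
  j=3: fails
  j=4: holds
First hit at j=4, so smallest k = 4-0 = 4.

4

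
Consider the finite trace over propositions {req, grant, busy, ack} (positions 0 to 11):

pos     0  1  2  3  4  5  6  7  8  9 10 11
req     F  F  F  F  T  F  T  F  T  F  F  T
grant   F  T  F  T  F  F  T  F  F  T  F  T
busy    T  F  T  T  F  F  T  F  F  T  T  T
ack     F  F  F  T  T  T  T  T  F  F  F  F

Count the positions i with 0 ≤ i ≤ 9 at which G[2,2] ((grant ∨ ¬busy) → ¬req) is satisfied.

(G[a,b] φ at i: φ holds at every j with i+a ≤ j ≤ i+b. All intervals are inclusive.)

Evaluate at each i in [0,9]:
  i=0: ✓ (all of [2,2])
  i=1: ✓ (all of [3,3])
  i=2: ✗ (fails at j=4)
  i=3: ✓ (all of [5,5])
  i=4: ✗ (fails at j=6)
  i=5: ✓ (all of [7,7])
  i=6: ✗ (fails at j=8)
  i=7: ✓ (all of [9,9])
  i=8: ✓ (all of [10,10])
  i=9: ✗ (fails at j=11)
Positions where it holds: {0, 1, 3, 5, 7, 8} → 6.

6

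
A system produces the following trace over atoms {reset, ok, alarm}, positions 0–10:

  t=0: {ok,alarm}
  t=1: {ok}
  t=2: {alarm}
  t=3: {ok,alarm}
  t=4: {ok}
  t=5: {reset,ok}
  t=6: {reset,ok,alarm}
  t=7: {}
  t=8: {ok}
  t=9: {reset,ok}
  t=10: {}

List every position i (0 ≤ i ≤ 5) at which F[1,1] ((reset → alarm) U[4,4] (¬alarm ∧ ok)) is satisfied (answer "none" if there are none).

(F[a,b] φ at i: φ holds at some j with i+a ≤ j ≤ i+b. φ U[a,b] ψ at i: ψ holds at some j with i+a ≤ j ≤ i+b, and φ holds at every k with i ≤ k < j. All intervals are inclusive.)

0

Evaluate at each i in [0,5]:
  i=0: ✓ (witness j=1)
  i=1: ✗ (none in [2,2])
  i=2: ✗ (none in [3,3])
  i=3: ✗ (none in [4,4])
  i=4: ✗ (none in [5,5])
  i=5: ✗ (none in [6,6])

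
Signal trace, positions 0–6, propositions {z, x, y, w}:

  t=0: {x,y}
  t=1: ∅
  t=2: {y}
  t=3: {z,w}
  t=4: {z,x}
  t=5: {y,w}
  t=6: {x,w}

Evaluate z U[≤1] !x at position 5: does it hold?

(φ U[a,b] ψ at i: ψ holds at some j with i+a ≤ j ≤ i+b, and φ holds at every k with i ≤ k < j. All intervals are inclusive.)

Holds

Need some j in [5,6] with !x, and z at every k in [5,j-1].
  j=5: !x holds; no prefix to check → satisfied.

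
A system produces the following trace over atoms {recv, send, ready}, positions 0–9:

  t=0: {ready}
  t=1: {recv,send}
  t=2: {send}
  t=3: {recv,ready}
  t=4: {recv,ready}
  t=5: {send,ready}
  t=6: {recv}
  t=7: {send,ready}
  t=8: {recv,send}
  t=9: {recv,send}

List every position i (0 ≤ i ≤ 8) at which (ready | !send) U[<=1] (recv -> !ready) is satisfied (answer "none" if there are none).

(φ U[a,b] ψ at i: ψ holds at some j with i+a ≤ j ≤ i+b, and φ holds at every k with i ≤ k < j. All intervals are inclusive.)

Evaluate at each i in [0,8]:
  i=0: ✓ (rhs at j=0)
  i=1: ✓ (rhs at j=1)
  i=2: ✓ (rhs at j=2)
  i=3: ✗ (no rhs in [3,4])
  i=4: ✓ (rhs at j=5; lhs holds on [4,4])
  i=5: ✓ (rhs at j=5)
  i=6: ✓ (rhs at j=6)
  i=7: ✓ (rhs at j=7)
  i=8: ✓ (rhs at j=8)

0, 1, 2, 4, 5, 6, 7, 8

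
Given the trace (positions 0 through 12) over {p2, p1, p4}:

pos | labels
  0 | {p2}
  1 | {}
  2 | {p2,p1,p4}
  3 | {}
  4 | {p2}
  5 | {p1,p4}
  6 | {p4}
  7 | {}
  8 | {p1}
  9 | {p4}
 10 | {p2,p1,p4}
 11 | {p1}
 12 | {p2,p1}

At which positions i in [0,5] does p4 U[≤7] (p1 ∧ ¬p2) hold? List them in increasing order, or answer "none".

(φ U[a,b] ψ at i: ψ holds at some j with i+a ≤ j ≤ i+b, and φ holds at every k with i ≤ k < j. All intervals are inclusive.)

Evaluate at each i in [0,5]:
  i=0: ✗ (lhs fails at k=0 before rhs at j=5)
  i=1: ✗ (lhs fails at k=1 before rhs at j=5)
  i=2: ✗ (lhs fails at k=3 before rhs at j=5)
  i=3: ✗ (lhs fails at k=3 before rhs at j=5)
  i=4: ✗ (lhs fails at k=4 before rhs at j=5)
  i=5: ✓ (rhs at j=5)

5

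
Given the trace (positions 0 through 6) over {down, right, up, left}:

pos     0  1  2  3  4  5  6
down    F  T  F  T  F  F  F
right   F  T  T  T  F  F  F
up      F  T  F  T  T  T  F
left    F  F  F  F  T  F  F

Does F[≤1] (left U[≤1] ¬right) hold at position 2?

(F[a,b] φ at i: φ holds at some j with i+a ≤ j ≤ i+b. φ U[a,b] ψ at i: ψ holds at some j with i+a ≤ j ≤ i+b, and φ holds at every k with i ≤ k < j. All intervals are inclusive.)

Does not hold

Check (left U[≤1] ¬right) at each j in [2,3]:
  j=2: fails
  j=3: fails
No position in the window satisfies it → formula fails.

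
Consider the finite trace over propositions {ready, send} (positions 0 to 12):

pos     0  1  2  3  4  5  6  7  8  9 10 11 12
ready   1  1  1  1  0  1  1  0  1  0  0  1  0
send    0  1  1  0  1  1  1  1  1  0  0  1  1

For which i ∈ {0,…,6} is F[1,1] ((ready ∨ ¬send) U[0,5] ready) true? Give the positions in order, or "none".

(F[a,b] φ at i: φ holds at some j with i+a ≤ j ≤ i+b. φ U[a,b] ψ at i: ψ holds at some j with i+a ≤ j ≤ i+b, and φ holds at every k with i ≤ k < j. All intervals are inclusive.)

Evaluate at each i in [0,6]:
  i=0: ✓ (witness j=1)
  i=1: ✓ (witness j=2)
  i=2: ✓ (witness j=3)
  i=3: ✗ (none in [4,4])
  i=4: ✓ (witness j=5)
  i=5: ✓ (witness j=6)
  i=6: ✗ (none in [7,7])

0, 1, 2, 4, 5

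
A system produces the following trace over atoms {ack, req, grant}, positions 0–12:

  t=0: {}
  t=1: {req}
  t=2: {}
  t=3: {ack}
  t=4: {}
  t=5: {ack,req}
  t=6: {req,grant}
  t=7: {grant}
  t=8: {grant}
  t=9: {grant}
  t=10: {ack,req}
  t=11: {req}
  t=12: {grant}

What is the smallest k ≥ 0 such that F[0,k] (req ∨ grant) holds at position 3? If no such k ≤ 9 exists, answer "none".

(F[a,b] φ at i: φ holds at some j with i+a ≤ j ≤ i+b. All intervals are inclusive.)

2

Scan j = 3,4,… for (req ∨ grant):
  j=3: fails
  j=4: fails
  j=5: holds
First hit at j=5, so smallest k = 5-3 = 2.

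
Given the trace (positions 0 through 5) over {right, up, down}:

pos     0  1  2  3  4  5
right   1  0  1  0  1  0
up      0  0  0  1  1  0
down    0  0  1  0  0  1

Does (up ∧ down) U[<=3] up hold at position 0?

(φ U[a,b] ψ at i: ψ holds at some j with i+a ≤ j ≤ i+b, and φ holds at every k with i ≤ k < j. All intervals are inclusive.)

No

Need some j in [0,3] with up, and (up ∧ down) at every k in [0,j-1].
  j=0: up false.
  j=1: up false.
  j=2: up false.
  j=3: up holds, but (up ∧ down) fails at k=0 → not this j.
No j in the window works → until fails.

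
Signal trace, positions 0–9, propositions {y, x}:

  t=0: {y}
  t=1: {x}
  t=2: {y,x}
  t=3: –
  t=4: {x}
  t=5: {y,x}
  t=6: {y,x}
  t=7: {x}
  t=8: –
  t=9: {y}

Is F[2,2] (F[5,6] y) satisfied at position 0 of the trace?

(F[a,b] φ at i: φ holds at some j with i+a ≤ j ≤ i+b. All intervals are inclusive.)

Does not hold

Check F[5,6] y at each j in [2,2]:
  j=2: fails (none in [7,8])
No position in the window satisfies it → formula fails.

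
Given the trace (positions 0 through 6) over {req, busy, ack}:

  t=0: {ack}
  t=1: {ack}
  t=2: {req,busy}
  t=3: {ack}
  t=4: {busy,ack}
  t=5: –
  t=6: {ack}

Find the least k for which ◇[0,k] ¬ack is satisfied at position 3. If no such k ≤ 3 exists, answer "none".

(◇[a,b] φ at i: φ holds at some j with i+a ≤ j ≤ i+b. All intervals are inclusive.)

2

Scan j = 3,4,… for ¬ack:
  j=3: fails
  j=4: fails
  j=5: holds
First hit at j=5, so smallest k = 5-3 = 2.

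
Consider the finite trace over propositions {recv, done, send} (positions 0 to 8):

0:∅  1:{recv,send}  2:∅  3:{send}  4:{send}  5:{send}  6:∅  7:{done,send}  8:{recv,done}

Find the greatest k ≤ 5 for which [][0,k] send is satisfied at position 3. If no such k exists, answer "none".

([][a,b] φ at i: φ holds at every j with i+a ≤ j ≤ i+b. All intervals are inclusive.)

2

send must hold from j=3 onward; find where it first fails.
  j=3: holds
  j=4: holds
  j=5: holds
  j=6: fails
Holds on [3,5], so largest k = 2.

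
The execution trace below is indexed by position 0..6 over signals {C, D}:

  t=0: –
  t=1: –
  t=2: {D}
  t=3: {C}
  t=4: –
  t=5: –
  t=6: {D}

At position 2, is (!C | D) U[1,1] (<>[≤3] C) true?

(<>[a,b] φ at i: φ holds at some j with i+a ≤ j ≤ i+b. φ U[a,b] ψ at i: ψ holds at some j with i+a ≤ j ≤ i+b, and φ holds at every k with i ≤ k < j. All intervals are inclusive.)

Need some j in [3,3] with <>[≤3] C, and (!C | D) at every k in [2,j-1].
  j=3: <>[≤3] C holds; (!C | D) holds at every k in [2,2] → satisfied.

Holds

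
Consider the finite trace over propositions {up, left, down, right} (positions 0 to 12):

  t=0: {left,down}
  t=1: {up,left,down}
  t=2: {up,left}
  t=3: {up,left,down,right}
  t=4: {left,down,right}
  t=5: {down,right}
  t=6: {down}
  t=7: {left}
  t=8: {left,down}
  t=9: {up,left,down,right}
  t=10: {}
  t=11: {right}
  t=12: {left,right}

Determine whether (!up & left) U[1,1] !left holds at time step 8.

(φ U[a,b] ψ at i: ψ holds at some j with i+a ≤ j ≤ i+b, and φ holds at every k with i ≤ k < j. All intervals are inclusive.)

Need some j in [9,9] with !left, and (!up & left) at every k in [8,j-1].
  j=9: !left false.
No j in the window works → until fails.

False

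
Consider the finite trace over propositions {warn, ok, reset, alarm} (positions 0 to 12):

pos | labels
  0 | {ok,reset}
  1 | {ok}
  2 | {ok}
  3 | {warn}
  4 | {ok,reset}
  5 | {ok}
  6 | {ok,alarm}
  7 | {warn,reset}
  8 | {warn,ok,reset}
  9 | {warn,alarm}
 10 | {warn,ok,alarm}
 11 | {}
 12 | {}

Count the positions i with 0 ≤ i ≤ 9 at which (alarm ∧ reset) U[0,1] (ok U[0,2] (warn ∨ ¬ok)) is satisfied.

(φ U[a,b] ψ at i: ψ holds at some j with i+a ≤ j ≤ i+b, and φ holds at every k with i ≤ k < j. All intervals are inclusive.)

8

Evaluate at each i in [0,9]:
  i=0: ✗ (lhs fails at k=0 before rhs at j=1)
  i=1: ✓ (rhs at j=1)
  i=2: ✓ (rhs at j=2)
  i=3: ✓ (rhs at j=3)
  i=4: ✗ (lhs fails at k=4 before rhs at j=5)
  i=5: ✓ (rhs at j=5)
  i=6: ✓ (rhs at j=6)
  i=7: ✓ (rhs at j=7)
  i=8: ✓ (rhs at j=8)
  i=9: ✓ (rhs at j=9)
Positions where it holds: {1, 2, 3, 5, 6, 7, 8, 9} → 8.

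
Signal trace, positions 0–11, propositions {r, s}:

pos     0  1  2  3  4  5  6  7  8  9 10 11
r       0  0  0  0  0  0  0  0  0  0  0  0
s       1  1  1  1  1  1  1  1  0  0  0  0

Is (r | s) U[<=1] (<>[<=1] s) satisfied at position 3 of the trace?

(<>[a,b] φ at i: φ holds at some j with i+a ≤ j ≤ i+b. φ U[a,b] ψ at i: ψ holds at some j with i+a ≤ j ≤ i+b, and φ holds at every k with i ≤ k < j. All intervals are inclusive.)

Need some j in [3,4] with <>[<=1] s, and (r | s) at every k in [3,j-1].
  j=3: <>[<=1] s holds; no prefix to check → satisfied.

True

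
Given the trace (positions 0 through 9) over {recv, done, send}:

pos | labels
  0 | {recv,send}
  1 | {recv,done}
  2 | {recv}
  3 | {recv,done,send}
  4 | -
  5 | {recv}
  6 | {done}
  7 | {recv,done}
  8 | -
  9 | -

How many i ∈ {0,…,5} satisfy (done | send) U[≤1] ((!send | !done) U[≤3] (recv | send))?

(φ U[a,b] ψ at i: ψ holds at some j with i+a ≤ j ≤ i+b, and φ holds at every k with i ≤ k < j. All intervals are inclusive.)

Evaluate at each i in [0,5]:
  i=0: ✓ (rhs at j=0)
  i=1: ✓ (rhs at j=1)
  i=2: ✓ (rhs at j=2)
  i=3: ✓ (rhs at j=3)
  i=4: ✓ (rhs at j=4)
  i=5: ✓ (rhs at j=5)
Positions where it holds: {0, 1, 2, 3, 4, 5} → 6.

6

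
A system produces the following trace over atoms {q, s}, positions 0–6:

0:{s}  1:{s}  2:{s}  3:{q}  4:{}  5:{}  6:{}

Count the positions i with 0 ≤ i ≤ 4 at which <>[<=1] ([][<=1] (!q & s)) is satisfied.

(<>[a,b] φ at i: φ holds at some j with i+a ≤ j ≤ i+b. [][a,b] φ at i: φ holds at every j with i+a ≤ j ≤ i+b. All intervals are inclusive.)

2

Evaluate at each i in [0,4]:
  i=0: ✓ (witness j=0)
  i=1: ✓ (witness j=1)
  i=2: ✗ (none in [2,3])
  i=3: ✗ (none in [3,4])
  i=4: ✗ (none in [4,5])
Positions where it holds: {0, 1} → 2.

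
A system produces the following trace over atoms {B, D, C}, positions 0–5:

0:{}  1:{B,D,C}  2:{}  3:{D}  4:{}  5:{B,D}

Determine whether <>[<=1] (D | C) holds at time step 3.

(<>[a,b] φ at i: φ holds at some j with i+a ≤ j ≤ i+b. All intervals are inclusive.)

Check (D | C) at each j in [3,4]:
  j=3: true
  j=4: false
Found at j=3 → formula holds.

True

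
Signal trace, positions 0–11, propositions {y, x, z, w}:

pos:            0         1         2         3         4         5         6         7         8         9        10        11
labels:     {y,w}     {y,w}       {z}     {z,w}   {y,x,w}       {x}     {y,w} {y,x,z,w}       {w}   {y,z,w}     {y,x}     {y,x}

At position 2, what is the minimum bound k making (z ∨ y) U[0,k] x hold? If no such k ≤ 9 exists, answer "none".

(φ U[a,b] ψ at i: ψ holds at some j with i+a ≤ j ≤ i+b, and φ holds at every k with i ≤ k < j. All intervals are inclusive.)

Need earliest j ≥ 2 with x, and (z ∨ y) at every k in [2,j-1].
  j=2: rhs fails.
  j=3: rhs fails.
  j=4: rhs holds; lhs holds on [2,3]. k = 2.

2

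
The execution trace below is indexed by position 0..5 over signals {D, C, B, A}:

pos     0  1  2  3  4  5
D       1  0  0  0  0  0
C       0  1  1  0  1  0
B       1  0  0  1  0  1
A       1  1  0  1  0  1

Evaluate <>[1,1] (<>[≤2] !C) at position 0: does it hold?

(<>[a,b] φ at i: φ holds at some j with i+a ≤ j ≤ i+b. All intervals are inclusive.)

True

Check <>[≤2] !C at each j in [1,1]:
  j=1: holds (witness at 3)
Found at j=1 → formula holds.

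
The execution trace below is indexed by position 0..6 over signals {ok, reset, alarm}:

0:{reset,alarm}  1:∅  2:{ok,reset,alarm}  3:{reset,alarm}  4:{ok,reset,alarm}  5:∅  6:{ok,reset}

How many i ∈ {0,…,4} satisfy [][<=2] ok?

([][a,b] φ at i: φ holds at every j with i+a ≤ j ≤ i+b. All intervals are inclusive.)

Evaluate at each i in [0,4]:
  i=0: ✗ (fails at j=0)
  i=1: ✗ (fails at j=1)
  i=2: ✗ (fails at j=3)
  i=3: ✗ (fails at j=3)
  i=4: ✗ (fails at j=5)
Positions where it holds: {} → 0.

0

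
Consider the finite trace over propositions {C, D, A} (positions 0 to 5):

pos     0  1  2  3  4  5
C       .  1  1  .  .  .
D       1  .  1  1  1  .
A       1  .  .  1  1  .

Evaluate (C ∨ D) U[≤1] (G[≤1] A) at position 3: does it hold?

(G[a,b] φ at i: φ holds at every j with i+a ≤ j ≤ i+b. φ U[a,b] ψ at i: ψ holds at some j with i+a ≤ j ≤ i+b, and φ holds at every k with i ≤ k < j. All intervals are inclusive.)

Need some j in [3,4] with G[≤1] A, and (C ∨ D) at every k in [3,j-1].
  j=3: G[≤1] A holds; no prefix to check → satisfied.

True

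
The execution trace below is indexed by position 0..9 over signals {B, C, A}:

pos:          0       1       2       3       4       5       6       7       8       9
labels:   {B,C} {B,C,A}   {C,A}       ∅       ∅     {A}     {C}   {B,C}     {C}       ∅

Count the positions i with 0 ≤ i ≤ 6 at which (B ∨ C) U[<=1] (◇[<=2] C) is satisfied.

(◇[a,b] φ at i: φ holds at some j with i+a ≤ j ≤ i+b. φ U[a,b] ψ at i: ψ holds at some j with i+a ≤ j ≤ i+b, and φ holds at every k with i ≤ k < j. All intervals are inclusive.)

Evaluate at each i in [0,6]:
  i=0: ✓ (rhs at j=0)
  i=1: ✓ (rhs at j=1)
  i=2: ✓ (rhs at j=2)
  i=3: ✗ (lhs fails at k=3 before rhs at j=4)
  i=4: ✓ (rhs at j=4)
  i=5: ✓ (rhs at j=5)
  i=6: ✓ (rhs at j=6)
Positions where it holds: {0, 1, 2, 4, 5, 6} → 6.

6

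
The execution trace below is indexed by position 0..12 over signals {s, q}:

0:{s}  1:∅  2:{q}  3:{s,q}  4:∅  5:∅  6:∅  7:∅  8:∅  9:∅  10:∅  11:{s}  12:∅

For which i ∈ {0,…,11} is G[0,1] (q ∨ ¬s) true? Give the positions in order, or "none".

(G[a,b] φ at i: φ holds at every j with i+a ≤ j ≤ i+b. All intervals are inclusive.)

1, 2, 3, 4, 5, 6, 7, 8, 9

Evaluate at each i in [0,11]:
  i=0: ✗ (fails at j=0)
  i=1: ✓ (all of [1,2])
  i=2: ✓ (all of [2,3])
  i=3: ✓ (all of [3,4])
  i=4: ✓ (all of [4,5])
  i=5: ✓ (all of [5,6])
  i=6: ✓ (all of [6,7])
  i=7: ✓ (all of [7,8])
  i=8: ✓ (all of [8,9])
  i=9: ✓ (all of [9,10])
  i=10: ✗ (fails at j=11)
  i=11: ✗ (fails at j=11)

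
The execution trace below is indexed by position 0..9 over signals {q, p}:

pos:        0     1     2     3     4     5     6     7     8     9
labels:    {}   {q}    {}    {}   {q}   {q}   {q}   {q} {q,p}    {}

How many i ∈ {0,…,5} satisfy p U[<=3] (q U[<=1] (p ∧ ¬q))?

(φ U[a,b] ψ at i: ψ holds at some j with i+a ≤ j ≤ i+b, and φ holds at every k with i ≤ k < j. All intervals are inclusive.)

Evaluate at each i in [0,5]:
  i=0: ✗ (no rhs in [0,3])
  i=1: ✗ (no rhs in [1,4])
  i=2: ✗ (no rhs in [2,5])
  i=3: ✗ (no rhs in [3,6])
  i=4: ✗ (no rhs in [4,7])
  i=5: ✗ (no rhs in [5,8])
Positions where it holds: {} → 0.

0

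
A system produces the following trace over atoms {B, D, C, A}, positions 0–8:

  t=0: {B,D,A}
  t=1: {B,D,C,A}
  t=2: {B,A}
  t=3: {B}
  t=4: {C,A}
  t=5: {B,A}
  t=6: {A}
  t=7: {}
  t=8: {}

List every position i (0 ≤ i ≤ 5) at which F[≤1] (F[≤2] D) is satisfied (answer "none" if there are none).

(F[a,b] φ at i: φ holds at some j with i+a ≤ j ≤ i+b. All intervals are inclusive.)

Evaluate at each i in [0,5]:
  i=0: ✓ (witness j=0)
  i=1: ✓ (witness j=1)
  i=2: ✗ (none in [2,3])
  i=3: ✗ (none in [3,4])
  i=4: ✗ (none in [4,5])
  i=5: ✗ (none in [5,6])

0, 1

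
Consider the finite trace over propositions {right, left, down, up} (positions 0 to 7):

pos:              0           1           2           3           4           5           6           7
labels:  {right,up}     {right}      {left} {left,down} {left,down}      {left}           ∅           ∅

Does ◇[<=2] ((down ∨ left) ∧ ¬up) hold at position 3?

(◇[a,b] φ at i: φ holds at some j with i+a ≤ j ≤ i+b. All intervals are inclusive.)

Yes

Check ((down ∨ left) ∧ ¬up) at each j in [3,5]:
  j=3: true
  j=4: true
  j=5: true
Found at j=3 → formula holds.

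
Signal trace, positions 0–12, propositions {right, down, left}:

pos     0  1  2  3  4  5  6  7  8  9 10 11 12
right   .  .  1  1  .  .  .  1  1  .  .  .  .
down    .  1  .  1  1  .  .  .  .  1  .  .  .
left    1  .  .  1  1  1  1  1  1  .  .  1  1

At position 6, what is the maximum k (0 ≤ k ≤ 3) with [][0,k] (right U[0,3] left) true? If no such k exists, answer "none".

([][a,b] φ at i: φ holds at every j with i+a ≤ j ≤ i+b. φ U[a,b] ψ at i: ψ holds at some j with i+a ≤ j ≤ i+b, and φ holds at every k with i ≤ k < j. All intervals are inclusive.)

2

(right U[0,3] left) must hold from j=6 onward; find where it first fails.
  j=6: holds
  j=7: holds
  j=8: holds
  j=9: fails
Holds on [6,8], so largest k = 2.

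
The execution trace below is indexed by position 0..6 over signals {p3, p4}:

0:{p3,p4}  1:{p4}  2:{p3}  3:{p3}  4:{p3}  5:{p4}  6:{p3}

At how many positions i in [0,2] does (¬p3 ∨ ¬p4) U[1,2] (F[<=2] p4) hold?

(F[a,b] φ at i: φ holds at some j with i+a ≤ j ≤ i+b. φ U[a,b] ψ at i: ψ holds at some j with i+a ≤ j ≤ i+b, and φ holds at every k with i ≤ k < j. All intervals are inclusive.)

2

Evaluate at each i in [0,2]:
  i=0: ✗ (lhs fails at k=0 before rhs at j=1)
  i=1: ✓ (rhs at j=3; lhs holds on [1,2])
  i=2: ✓ (rhs at j=3; lhs holds on [2,2])
Positions where it holds: {1, 2} → 2.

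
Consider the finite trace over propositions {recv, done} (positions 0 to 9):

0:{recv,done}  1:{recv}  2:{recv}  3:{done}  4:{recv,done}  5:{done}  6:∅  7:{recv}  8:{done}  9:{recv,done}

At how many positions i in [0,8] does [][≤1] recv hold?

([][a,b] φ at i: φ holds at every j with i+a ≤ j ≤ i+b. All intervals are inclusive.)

Evaluate at each i in [0,8]:
  i=0: ✓ (all of [0,1])
  i=1: ✓ (all of [1,2])
  i=2: ✗ (fails at j=3)
  i=3: ✗ (fails at j=3)
  i=4: ✗ (fails at j=5)
  i=5: ✗ (fails at j=5)
  i=6: ✗ (fails at j=6)
  i=7: ✗ (fails at j=8)
  i=8: ✗ (fails at j=8)
Positions where it holds: {0, 1} → 2.

2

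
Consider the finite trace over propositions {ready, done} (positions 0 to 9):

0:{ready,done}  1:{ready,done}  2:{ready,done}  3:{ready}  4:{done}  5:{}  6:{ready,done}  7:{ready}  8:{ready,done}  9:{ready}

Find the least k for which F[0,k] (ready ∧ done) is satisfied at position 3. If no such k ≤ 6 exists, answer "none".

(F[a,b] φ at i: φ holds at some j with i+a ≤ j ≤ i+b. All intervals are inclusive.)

Scan j = 3,4,… for (ready ∧ done):
  j=3: fails
  j=4: fails
  j=5: fails
  j=6: holds
First hit at j=6, so smallest k = 6-3 = 3.

3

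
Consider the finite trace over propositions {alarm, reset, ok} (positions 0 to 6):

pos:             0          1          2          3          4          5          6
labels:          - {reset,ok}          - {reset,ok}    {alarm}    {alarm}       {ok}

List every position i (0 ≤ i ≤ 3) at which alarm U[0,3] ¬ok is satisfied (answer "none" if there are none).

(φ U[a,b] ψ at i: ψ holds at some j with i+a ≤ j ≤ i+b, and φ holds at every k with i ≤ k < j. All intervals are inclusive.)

Evaluate at each i in [0,3]:
  i=0: ✓ (rhs at j=0)
  i=1: ✗ (lhs fails at k=1 before rhs at j=2)
  i=2: ✓ (rhs at j=2)
  i=3: ✗ (lhs fails at k=3 before rhs at j=4)

0, 2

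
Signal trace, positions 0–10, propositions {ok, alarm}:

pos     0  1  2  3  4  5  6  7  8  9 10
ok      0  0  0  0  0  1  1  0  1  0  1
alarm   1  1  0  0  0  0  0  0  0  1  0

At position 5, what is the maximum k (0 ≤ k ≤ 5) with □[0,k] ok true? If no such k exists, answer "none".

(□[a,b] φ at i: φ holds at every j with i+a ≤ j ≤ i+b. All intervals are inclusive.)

ok must hold from j=5 onward; find where it first fails.
  j=5: holds
  j=6: holds
  j=7: fails
Holds on [5,6], so largest k = 1.

1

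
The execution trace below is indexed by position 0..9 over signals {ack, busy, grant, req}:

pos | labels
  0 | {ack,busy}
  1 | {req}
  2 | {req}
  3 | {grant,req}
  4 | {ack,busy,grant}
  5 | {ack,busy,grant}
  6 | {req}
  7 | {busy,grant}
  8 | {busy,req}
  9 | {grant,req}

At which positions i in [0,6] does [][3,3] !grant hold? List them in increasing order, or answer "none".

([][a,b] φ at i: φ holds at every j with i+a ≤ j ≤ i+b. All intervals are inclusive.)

Evaluate at each i in [0,6]:
  i=0: ✗ (fails at j=3)
  i=1: ✗ (fails at j=4)
  i=2: ✗ (fails at j=5)
  i=3: ✓ (all of [6,6])
  i=4: ✗ (fails at j=7)
  i=5: ✓ (all of [8,8])
  i=6: ✗ (fails at j=9)

3, 5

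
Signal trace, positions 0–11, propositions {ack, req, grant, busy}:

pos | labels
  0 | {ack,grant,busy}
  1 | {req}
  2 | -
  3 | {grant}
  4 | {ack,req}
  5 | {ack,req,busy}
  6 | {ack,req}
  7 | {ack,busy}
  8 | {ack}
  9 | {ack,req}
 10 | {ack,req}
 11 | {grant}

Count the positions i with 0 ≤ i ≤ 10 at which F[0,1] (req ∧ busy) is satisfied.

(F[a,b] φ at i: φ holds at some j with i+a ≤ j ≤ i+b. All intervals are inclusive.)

Evaluate at each i in [0,10]:
  i=0: ✗ (none in [0,1])
  i=1: ✗ (none in [1,2])
  i=2: ✗ (none in [2,3])
  i=3: ✗ (none in [3,4])
  i=4: ✓ (witness j=5)
  i=5: ✓ (witness j=5)
  i=6: ✗ (none in [6,7])
  i=7: ✗ (none in [7,8])
  i=8: ✗ (none in [8,9])
  i=9: ✗ (none in [9,10])
  i=10: ✗ (none in [10,11])
Positions where it holds: {4, 5} → 2.

2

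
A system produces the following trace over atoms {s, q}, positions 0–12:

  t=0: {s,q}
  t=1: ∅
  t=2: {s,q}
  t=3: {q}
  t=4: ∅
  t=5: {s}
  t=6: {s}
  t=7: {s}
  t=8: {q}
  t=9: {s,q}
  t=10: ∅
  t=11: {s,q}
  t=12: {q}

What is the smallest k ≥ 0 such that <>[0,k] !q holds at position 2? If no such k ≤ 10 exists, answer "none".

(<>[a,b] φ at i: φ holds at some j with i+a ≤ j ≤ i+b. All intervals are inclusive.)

2

Scan j = 2,3,… for !q:
  j=2: fails
  j=3: fails
  j=4: holds
First hit at j=4, so smallest k = 4-2 = 2.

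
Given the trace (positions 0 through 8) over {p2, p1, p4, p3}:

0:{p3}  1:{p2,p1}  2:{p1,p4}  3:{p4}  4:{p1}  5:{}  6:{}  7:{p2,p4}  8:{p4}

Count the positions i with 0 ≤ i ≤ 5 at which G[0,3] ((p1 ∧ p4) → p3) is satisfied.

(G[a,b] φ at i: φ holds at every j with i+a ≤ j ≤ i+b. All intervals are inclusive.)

Evaluate at each i in [0,5]:
  i=0: ✗ (fails at j=2)
  i=1: ✗ (fails at j=2)
  i=2: ✗ (fails at j=2)
  i=3: ✓ (all of [3,6])
  i=4: ✓ (all of [4,7])
  i=5: ✓ (all of [5,8])
Positions where it holds: {3, 4, 5} → 3.

3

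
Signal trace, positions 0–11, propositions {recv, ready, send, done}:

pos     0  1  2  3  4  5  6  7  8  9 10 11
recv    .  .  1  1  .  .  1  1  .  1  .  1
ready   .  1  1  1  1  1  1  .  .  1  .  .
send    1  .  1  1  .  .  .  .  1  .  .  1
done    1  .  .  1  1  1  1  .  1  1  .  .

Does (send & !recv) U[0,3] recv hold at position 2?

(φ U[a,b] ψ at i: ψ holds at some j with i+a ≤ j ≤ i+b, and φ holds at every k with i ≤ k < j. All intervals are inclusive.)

Holds

Need some j in [2,5] with recv, and (send & !recv) at every k in [2,j-1].
  j=2: recv holds; no prefix to check → satisfied.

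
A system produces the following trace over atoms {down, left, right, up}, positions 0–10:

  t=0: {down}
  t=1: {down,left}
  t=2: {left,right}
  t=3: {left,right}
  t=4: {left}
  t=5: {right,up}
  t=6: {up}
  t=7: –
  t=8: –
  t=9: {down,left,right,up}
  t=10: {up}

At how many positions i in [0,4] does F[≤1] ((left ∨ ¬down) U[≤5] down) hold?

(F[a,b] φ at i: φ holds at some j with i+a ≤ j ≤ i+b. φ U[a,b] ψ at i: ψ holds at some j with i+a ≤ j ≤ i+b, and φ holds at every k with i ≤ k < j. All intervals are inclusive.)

Evaluate at each i in [0,4]:
  i=0: ✓ (witness j=0)
  i=1: ✓ (witness j=1)
  i=2: ✗ (none in [2,3])
  i=3: ✓ (witness j=4)
  i=4: ✓ (witness j=4)
Positions where it holds: {0, 1, 3, 4} → 4.

4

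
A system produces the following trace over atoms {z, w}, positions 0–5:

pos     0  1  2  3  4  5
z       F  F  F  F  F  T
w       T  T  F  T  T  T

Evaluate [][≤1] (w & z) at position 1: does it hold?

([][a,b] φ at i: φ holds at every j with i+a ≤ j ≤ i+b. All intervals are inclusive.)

Check (w & z) at every j in [1,2]:
  j=1: false
  j=2: false
Fails at j=1 → formula fails.

False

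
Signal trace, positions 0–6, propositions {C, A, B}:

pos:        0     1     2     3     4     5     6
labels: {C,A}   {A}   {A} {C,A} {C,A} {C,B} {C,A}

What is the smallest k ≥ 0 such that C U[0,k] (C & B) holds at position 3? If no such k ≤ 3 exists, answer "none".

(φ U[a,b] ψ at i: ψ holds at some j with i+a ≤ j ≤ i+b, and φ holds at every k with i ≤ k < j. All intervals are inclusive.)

Need earliest j ≥ 3 with (C & B), and C at every k in [3,j-1].
  j=3: rhs fails.
  j=4: rhs fails.
  j=5: rhs holds; lhs holds on [3,4]. k = 2.

2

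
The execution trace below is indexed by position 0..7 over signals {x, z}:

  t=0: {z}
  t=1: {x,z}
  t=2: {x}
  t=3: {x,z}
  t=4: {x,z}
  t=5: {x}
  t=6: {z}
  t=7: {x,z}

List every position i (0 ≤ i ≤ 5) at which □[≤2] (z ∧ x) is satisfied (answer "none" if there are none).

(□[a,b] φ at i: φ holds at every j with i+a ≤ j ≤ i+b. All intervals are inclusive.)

Evaluate at each i in [0,5]:
  i=0: ✗ (fails at j=0)
  i=1: ✗ (fails at j=2)
  i=2: ✗ (fails at j=2)
  i=3: ✗ (fails at j=5)
  i=4: ✗ (fails at j=5)
  i=5: ✗ (fails at j=5)

none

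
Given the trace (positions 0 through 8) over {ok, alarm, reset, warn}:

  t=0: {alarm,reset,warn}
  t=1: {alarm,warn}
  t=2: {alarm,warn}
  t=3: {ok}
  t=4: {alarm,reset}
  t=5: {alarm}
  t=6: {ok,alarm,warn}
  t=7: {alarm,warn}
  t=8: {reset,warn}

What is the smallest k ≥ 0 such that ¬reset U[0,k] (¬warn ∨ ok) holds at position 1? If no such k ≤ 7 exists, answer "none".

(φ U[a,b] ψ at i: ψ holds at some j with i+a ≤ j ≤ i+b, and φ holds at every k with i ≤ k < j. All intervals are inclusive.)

2

Need earliest j ≥ 1 with (¬warn ∨ ok), and ¬reset at every k in [1,j-1].
  j=1: rhs fails.
  j=2: rhs fails.
  j=3: rhs holds; lhs holds on [1,2]. k = 2.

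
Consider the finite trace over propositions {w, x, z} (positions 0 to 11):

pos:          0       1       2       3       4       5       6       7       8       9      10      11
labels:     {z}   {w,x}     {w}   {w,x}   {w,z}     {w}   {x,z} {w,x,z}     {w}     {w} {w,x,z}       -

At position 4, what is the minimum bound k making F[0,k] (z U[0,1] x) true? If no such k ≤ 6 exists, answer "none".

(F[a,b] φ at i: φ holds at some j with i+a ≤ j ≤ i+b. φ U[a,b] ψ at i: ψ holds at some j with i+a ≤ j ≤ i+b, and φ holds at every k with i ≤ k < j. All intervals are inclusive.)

Scan j = 4,5,… for (z U[0,1] x):
  j=4: fails
  j=5: fails
  j=6: holds
First hit at j=6, so smallest k = 6-4 = 2.

2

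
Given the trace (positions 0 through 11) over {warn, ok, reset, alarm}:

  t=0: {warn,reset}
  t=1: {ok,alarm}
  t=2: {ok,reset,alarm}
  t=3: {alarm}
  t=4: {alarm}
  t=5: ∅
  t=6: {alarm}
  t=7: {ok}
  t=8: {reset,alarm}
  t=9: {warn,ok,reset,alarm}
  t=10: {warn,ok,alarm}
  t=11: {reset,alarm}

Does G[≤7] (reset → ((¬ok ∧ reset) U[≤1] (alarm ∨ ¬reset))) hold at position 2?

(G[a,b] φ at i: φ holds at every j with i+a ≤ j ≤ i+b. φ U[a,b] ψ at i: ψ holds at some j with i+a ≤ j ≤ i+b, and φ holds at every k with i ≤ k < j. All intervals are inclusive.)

Holds

Check (reset → ((¬ok ∧ reset) U[≤1] (alarm ∨ ¬reset))) at every j in [2,9]:
  j=2: antecedent true; consequent holds → ✓
  j=3: antecedent false → ✓
  j=4: antecedent false → ✓
  j=5: antecedent false → ✓
  j=6: antecedent false → ✓
  j=7: antecedent false → ✓
  j=8: antecedent true; consequent holds → ✓
  j=9: antecedent true; consequent holds → ✓
All positions satisfy it → formula holds.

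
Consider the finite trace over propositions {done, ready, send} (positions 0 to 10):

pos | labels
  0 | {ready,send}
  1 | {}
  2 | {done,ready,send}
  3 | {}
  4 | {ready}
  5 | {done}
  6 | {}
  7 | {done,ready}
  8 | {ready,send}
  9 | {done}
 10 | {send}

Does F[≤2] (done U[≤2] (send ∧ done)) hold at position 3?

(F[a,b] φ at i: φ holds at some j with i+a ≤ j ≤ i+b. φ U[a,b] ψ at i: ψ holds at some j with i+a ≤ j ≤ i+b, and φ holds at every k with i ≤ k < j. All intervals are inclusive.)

Does not hold

Check (done U[≤2] (send ∧ done)) at each j in [3,5]:
  j=3: fails
  j=4: fails
  j=5: fails
No position in the window satisfies it → formula fails.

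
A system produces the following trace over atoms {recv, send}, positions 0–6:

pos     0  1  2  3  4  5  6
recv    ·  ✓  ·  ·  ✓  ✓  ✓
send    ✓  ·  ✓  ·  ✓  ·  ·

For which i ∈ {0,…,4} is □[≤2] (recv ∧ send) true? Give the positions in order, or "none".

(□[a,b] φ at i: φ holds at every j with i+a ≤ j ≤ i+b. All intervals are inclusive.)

Evaluate at each i in [0,4]:
  i=0: ✗ (fails at j=0)
  i=1: ✗ (fails at j=1)
  i=2: ✗ (fails at j=2)
  i=3: ✗ (fails at j=3)
  i=4: ✗ (fails at j=5)

none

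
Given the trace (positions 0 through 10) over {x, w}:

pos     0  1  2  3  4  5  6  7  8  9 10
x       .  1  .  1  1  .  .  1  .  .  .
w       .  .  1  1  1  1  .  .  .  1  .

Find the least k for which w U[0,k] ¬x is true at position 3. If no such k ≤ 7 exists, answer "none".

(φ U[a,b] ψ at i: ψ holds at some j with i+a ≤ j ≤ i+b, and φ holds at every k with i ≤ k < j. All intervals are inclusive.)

2

Need earliest j ≥ 3 with ¬x, and w at every k in [3,j-1].
  j=3: rhs fails.
  j=4: rhs fails.
  j=5: rhs holds; lhs holds on [3,4]. k = 2.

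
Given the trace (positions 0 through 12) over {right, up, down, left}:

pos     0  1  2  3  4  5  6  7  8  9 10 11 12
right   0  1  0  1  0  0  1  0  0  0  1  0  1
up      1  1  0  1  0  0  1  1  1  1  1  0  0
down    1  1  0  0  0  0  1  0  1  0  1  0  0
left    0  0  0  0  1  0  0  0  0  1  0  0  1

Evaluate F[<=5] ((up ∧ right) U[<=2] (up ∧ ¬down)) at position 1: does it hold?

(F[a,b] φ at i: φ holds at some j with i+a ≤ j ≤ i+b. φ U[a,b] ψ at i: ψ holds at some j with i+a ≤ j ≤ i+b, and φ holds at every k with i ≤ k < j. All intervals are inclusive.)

Check ((up ∧ right) U[<=2] (up ∧ ¬down)) at each j in [1,6]:
  j=1: fails
  j=2: fails
  j=3: holds
  j=4: fails
  j=5: fails
  j=6: holds
Found at j=3 → formula holds.

Holds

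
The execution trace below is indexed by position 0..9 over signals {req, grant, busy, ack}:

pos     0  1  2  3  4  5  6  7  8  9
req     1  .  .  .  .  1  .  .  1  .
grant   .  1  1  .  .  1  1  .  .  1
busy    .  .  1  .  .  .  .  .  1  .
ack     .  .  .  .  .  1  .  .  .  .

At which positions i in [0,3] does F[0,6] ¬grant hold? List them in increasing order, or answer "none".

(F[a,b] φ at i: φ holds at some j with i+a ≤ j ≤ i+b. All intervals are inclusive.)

Evaluate at each i in [0,3]:
  i=0: ✓ (witness j=0)
  i=1: ✓ (witness j=3)
  i=2: ✓ (witness j=3)
  i=3: ✓ (witness j=3)

0, 1, 2, 3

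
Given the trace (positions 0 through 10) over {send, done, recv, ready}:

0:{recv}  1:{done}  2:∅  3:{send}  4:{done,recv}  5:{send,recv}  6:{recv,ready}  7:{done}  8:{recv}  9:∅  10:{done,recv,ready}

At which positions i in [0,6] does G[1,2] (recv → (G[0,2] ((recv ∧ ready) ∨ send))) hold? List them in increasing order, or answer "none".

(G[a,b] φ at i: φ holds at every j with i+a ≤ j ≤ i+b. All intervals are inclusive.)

Evaluate at each i in [0,6]:
  i=0: ✓ (all of [1,2])
  i=1: ✓ (all of [2,3])
  i=2: ✗ (fails at j=4)
  i=3: ✗ (fails at j=4)
  i=4: ✗ (fails at j=5)
  i=5: ✗ (fails at j=6)
  i=6: ✗ (fails at j=8)

0, 1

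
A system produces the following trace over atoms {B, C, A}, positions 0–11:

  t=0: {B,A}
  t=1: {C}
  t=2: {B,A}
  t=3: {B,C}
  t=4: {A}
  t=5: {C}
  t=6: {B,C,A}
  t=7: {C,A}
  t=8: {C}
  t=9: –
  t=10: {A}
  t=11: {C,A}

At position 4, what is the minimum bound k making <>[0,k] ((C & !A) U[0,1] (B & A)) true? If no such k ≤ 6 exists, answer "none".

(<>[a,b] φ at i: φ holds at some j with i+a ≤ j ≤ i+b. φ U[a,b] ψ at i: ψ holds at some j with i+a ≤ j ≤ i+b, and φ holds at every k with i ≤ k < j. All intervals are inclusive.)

1

Scan j = 4,5,… for ((C & !A) U[0,1] (B & A)):
  j=4: fails
  j=5: holds
First hit at j=5, so smallest k = 5-4 = 1.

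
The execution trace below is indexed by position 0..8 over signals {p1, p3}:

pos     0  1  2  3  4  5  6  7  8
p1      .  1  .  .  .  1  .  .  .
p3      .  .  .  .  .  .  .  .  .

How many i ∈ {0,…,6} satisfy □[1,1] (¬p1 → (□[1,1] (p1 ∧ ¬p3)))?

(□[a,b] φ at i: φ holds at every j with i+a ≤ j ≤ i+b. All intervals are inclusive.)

3

Evaluate at each i in [0,6]:
  i=0: ✓ (all of [1,1])
  i=1: ✗ (fails at j=2)
  i=2: ✗ (fails at j=3)
  i=3: ✓ (all of [4,4])
  i=4: ✓ (all of [5,5])
  i=5: ✗ (fails at j=6)
  i=6: ✗ (fails at j=7)
Positions where it holds: {0, 3, 4} → 3.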